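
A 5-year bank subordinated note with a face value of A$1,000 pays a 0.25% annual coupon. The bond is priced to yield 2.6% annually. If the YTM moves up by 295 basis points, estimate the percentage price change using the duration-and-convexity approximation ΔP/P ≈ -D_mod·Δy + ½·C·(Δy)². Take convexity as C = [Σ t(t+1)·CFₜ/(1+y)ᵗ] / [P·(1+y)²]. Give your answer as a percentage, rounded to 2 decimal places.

With y = 0.026:
  t   CF        PV=CF/(1+0.026)^t    t·PV        t(t+1)·PV
  1         2.50         2.4366         2.4366           4.8733
  2         2.50         2.3749         4.7498          14.2494
  3         2.50         2.3147         6.9442          27.7766
  4         2.50         2.2561         9.0242          45.1212
  5     1,002.50       881.7543     4,408.7714      26,452.6285
  Σ                    891.1366     4,431.9262      26,544.6490
P = 891.1366; D_Mac = 4.97334 yrs; D_mod = 4.84731 yrs; C = 28.29684.
Duration effect: -4.84731 × (+0.0295) = -0.142996
Convexity effect: 0.5 × 28.29684 × (0.0295)² = +0.0123127
ΔP/P ≈ -0.142996 + 0.0123127 = -0.130683 = -13.0683%.

-13.07%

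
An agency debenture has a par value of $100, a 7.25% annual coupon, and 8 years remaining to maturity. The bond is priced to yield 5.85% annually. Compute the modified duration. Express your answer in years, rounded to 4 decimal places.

Periodic yield y = 0.0585. First find Macaulay duration:
  t   CF        PV=CF/(1+0.0585)^t    t·PV
  1         7.25         6.8493         6.8493
  2         7.25         6.4708        12.9415
  3         7.25         6.1132        18.3395
  4         7.25         5.7753        23.1012
  5         7.25         5.4561        27.2806
  6         7.25         5.1546        30.9274
  7         7.25         4.8697        34.0879
  8       107.25        68.0566       544.4530
  Σ                    108.7456       697.9804
P = 108.7456; Macaulay duration = 697.9804 / 108.7456 = 6.41847 years.
Modified duration = D_Mac / (1 + y) = 6.41847 / 1.0585 = 6.06374 years.

6.0637 years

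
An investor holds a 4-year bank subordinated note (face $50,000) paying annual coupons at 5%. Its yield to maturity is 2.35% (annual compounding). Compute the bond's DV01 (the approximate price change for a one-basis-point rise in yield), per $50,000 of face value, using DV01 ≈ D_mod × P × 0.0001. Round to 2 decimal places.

$20.09

Periodic yield y = 0.0235.
  t   CF        PV=CF/(1+0.0235)^t    t·PV
  1     2,500.00     2,442.5989     2,442.5989
  2     2,500.00     2,386.5158     4,773.0316
  3     2,500.00     2,331.7204     6,995.1611
  4    52,500.00    47,841.8445   191,367.3781
  Σ                 55,002.6796   205,578.1698
P = 55,002.6796; D_Mac = 3.73760 yrs; D_mod = 3.65179 yrs.
DV01 ≈ 3.65179 × 55,002.6796 × 0.0001 = 20.085801.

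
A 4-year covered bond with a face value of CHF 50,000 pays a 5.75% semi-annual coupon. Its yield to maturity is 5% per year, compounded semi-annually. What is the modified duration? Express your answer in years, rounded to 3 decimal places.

Periodic yield y = 0.025. First find Macaulay duration:
  t   CF        PV=CF/(1+0.025)^t    t·PV
  1     1,437.50     1,402.4390     1,402.4390
  2     1,437.50     1,368.2332     2,736.4664
  3     1,437.50     1,334.8617     4,004.5850
  4     1,437.50     1,302.3041     5,209.2162
  5     1,437.50     1,270.5405     6,352.7027
  6     1,437.50     1,239.5517     7,437.3105
  7     1,437.50     1,209.3188     8,465.2314
  8    51,437.50    42,217.1517   337,737.2139
  Σ                 51,344.4007   373,345.1651
P = 51,344.4007; Macaulay duration = 373,345.1651 / 51,344.4007 = 7.27139 half-year periods = 3.63570 years.
Modified duration = D_Mac / (1 + y) = 3.63570 / 1.025 = 3.54702 years.

3.547 years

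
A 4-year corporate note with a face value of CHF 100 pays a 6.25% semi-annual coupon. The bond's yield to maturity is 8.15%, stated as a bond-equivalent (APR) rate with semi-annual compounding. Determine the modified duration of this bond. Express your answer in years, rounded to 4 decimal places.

Periodic yield y = 0.04075. First find Macaulay duration:
  t   CF        PV=CF/(1+0.04075)^t    t·PV
  1        3.125         3.0026         3.0026
  2        3.125         2.8851         5.7702
  3        3.125         2.7721         8.3163
  4        3.125         2.6636        10.6543
  5        3.125         2.5593        12.7964
  6        3.125         2.4591        14.7544
  7        3.125         2.3628        16.5395
  8      103.125        74.9191       599.3529
  Σ                     93.6237       671.1867
P = 93.6237; Macaulay duration = 671.1867 / 93.6237 = 7.16899 half-year periods = 3.58449 years.
Modified duration = D_Mac / (1 + y) = 3.58449 / 1.04075 = 3.44414 years.

3.4441 years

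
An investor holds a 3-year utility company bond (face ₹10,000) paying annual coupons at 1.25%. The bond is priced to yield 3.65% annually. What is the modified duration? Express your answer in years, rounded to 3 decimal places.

Periodic yield y = 0.0365. First find Macaulay duration:
  t   CF        PV=CF/(1+0.0365)^t    t·PV
  1       125.00       120.5982       120.5982
  2       125.00       116.3513       232.7027
  3    10,125.00     9,092.5796    27,277.7389
  Σ                  9,329.5291    27,631.0397
P = 9,329.5291; Macaulay duration = 27,631.0397 / 9,329.5291 = 2.96168 years.
Modified duration = D_Mac / (1 + y) = 2.96168 / 1.0365 = 2.85738 years.

2.857 years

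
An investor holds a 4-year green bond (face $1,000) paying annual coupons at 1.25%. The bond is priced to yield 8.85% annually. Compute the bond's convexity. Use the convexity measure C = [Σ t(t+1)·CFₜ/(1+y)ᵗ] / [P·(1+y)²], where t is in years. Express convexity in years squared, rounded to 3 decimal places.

With y = 0.0885:
  t   CF        PV=CF/(1+0.0885)^t    t·PV        t(t+1)·PV
  1        12.50        11.4837        11.4837          22.9674
  2        12.50        10.5500        21.1000          63.3001
  3        12.50         9.6923        29.0768         116.3070
  4     1,012.50       721.2425     2,884.9699      14,424.8496
  Σ                    752.9684     2,946.6304      14,627.4241
P = 752.9684.
Convexity = Σ t(t+1)·PV / [P·(1+y)²] = 14,627.4241 / (752.9684 × 1.184832) = 16.39586.

16.396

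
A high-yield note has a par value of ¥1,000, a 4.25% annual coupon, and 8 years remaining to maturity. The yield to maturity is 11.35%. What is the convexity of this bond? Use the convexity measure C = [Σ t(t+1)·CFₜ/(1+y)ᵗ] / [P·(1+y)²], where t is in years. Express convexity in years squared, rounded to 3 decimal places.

45.135

With y = 0.1135:
  t   CF        PV=CF/(1+0.1135)^t    t·PV        t(t+1)·PV
  1        42.50        38.1679        38.1679          76.3359
  2        42.50        34.2774        68.5549         205.6647
  3        42.50        30.7835        92.3506         369.4022
  4        42.50        27.6457       110.5829         552.9146
  5        42.50        24.8278       124.1389         744.8333
  6        42.50        22.2971       133.7824         936.4765
  7        42.50        20.0243       140.1701       1,121.3609
  8     1,042.50       441.1175     3,528.9400      31,760.4604
  Σ                    639.1413     4,236.6877      35,767.4485
P = 639.1413.
Convexity = Σ t(t+1)·PV / [P·(1+y)²] = 35,767.4485 / (639.1413 × 1.239882) = 45.13471.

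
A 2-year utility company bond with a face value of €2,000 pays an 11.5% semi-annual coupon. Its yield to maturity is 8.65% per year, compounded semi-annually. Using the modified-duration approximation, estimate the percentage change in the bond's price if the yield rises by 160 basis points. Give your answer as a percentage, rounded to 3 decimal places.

-2.833%

Periodic yield y = 0.04325. Modified duration first:
  t   CF        PV=CF/(1+0.04325)^t    t·PV
  1       115.00       110.2324       110.2324
  2       115.00       105.6625       211.3251
  3       115.00       101.2821       303.8463
  4     2,115.00     1,785.4874     7,141.9497
  Σ                  2,102.6645     7,767.3535
P = 2,102.6645; D_Mac = 3.69405 half-year periods = 1.84703 yrs; D_mod = 1.84703/(1+0.04325) = 1.77045 yrs.
ΔP/P ≈ -D_mod · Δy = -1.77045 × (+0.016) = -0.028327 = -2.8327%.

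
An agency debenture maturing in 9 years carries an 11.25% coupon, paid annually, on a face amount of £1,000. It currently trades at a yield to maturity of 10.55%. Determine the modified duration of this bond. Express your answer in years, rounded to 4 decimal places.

5.5704 years

Periodic yield y = 0.1055. First find Macaulay duration:
  t   CF        PV=CF/(1+0.1055)^t    t·PV
  1       112.50       101.7639       101.7639
  2       112.50        92.0524       184.1048
  3       112.50        83.2676       249.8029
  4       112.50        75.3213       301.2850
  5       112.50        68.1332       340.6660
  6       112.50        61.6311       369.7867
  7       112.50        55.7495       390.2468
  8       112.50        50.4293       403.4340
  9     1,112.50       451.0984     4,059.8857
  Σ                  1,039.4467     6,400.9758
P = 1,039.4467; Macaulay duration = 6,400.9758 / 1,039.4467 = 6.15806 years.
Modified duration = D_Mac / (1 + y) = 6.15806 / 1.1055 = 5.57038 years.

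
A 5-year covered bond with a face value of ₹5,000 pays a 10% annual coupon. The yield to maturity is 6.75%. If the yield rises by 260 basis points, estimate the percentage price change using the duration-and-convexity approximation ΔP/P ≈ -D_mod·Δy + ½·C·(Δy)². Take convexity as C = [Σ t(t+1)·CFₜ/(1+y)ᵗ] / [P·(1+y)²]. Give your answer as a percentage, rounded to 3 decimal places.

-9.582%

With y = 0.0675:
  t   CF        PV=CF/(1+0.0675)^t    t·PV        t(t+1)·PV
  1       500.00       468.3841       468.3841         936.7681
  2       500.00       438.7673       877.5346       2,632.6037
  3       500.00       411.0232     1,233.0696       4,932.2786
  4       500.00       385.0335     1,540.1338       7,700.6692
  5     5,500.00     3,967.5579    19,837.7894     119,026.7364
  Σ                  5,670.7659    23,956.9115     135,229.0560
P = 5,670.7659; D_Mac = 4.22463 yrs; D_mod = 3.95750 yrs; C = 20.92630.
Duration effect: -3.95750 × (+0.026) = -0.102895
Convexity effect: 0.5 × 20.92630 × (0.026)² = +0.0070731
ΔP/P ≈ -0.102895 + 0.0070731 = -0.095822 = -9.5822%.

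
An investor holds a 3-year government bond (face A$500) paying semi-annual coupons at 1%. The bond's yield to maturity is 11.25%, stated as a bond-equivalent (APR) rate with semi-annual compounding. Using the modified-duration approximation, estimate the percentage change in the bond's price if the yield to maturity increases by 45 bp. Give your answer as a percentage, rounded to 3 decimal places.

Periodic yield y = 0.05625. Modified duration first:
  t   CF        PV=CF/(1+0.05625)^t    t·PV
  1         2.50         2.3669         2.3669
  2         2.50         2.2408         4.4816
  3         2.50         2.1215         6.3645
  4         2.50         2.0085         8.0340
  5         2.50         1.9015         9.5077
  6       502.50       361.8560     2,171.1358
  Σ                    372.4952     2,201.8905
P = 372.4952; D_Mac = 5.91119 half-year periods = 2.95560 yrs; D_mod = 2.95560/(1+0.05625) = 2.79820 yrs.
ΔP/P ≈ -D_mod · Δy = -2.79820 × (+0.0045) = -0.012592 = -1.2592%.

-1.259%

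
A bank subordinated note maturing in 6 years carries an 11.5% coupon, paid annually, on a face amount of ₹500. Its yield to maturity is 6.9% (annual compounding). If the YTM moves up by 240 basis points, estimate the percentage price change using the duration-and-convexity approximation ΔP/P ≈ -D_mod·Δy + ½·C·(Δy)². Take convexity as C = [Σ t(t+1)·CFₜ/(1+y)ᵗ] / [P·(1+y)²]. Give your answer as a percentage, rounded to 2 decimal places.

-9.97%

With y = 0.069:
  t   CF        PV=CF/(1+0.069)^t    t·PV        t(t+1)·PV
  1        57.50        53.7886        53.7886         107.5772
  2        57.50        50.3167       100.6335         301.9004
  3        57.50        47.0690       141.2069         564.8277
  4        57.50        44.0308       176.1234         880.6169
  5        57.50        41.1888       205.9441       1,235.6645
  6       557.50       373.5757     2,241.4543      15,690.1802
  Σ                    609.9697     2,919.1508      18,780.7669
P = 609.9697; D_Mac = 4.78573 yrs; D_mod = 4.47683 yrs; C = 26.94323.
Duration effect: -4.47683 × (+0.024) = -0.107444
Convexity effect: 0.5 × 26.94323 × (0.024)² = +0.0077597
ΔP/P ≈ -0.107444 + 0.0077597 = -0.099684 = -9.9684%.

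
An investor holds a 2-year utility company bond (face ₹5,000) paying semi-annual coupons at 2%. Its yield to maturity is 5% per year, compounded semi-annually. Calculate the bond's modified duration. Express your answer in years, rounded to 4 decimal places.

Periodic yield y = 0.025. First find Macaulay duration:
  t   CF        PV=CF/(1+0.025)^t    t·PV
  1        50.00        48.7805        48.7805
  2        50.00        47.5907        95.1814
  3        50.00        46.4300       139.2899
  4     5,050.00     4,575.0508    18,300.2030
  Σ                  4,717.8519    18,583.4549
P = 4,717.8519; Macaulay duration = 18,583.4549 / 4,717.8519 = 3.93897 half-year periods = 1.96948 years.
Modified duration = D_Mac / (1 + y) = 1.96948 / 1.025 = 1.92145 years.

1.9214 years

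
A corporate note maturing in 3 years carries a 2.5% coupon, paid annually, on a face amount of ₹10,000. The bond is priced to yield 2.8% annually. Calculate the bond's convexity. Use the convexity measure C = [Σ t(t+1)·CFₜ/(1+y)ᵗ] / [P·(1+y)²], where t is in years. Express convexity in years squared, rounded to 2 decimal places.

With y = 0.028:
  t   CF        PV=CF/(1+0.028)^t    t·PV        t(t+1)·PV
  1       250.00       243.1907       243.1907         486.3813
  2       250.00       236.5668       473.1336       1,419.4007
  3    10,250.00     9,435.0569    28,305.1706     113,220.6822
  Σ                  9,914.8143    29,021.4948     115,126.4643
P = 9,914.8143.
Convexity = Σ t(t+1)·PV / [P·(1+y)²] = 115,126.4643 / (9,914.8143 × 1.056784) = 10.98764.

10.99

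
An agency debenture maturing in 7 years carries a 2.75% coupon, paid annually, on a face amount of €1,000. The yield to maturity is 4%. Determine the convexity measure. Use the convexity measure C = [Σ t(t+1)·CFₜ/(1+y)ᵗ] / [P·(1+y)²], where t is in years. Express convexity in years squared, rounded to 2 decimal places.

46.26

With y = 0.04:
  t   CF        PV=CF/(1+0.04)^t    t·PV        t(t+1)·PV
  1        27.50        26.4423        26.4423          52.8846
  2        27.50        25.4253        50.8506         152.5518
  3        27.50        24.4474        73.3422         293.3688
  4        27.50        23.5071        94.0285         470.1423
  5        27.50        22.6030       113.0150         678.0899
  6        27.50        21.7336       130.4019         912.8133
  7     1,027.50       780.8156     5,465.7089      43,725.6710
  Σ                    924.9743     5,953.7893      46,285.5216
P = 924.9743.
Convexity = Σ t(t+1)·PV / [P·(1+y)²] = 46,285.5216 / (924.9743 × 1.081600) = 46.26460.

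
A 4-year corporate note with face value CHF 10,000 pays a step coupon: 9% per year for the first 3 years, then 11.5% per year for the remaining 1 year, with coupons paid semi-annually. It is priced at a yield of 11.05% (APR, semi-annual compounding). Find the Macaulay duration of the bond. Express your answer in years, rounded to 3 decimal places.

Periodic yield y = 0.05525. Discount each cash flow and weight by its period:
  t   CF        PV=CF/(1+0.05525)^t    t·PV
  1       450.00       426.4392       426.4392
  2       450.00       404.1120       808.2241
  3       450.00       382.9538     1,148.8615
  4       450.00       362.9034     1,451.6137
  5       450.00       343.9028     1,719.5140
  6       450.00       325.8970     1,955.3819
  7       575.00       394.6211     2,762.3478
  8    10,575.00     6,877.6091    55,020.8729
  Σ                  9,518.4386    65,293.2552
Price P = Σ PV = 9,518.4386.
Macaulay duration = Σ(t·PV) / P = 65,293.2552 / 9,518.4386 = 6.85966 half-year periods.
In years: 6.85966 / 2 = 3.42983 years.

3.430 years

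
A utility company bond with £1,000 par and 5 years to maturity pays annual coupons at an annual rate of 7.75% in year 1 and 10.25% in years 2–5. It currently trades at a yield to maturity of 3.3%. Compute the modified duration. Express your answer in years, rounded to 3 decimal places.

4.192 years

Periodic yield y = 0.033. First find Macaulay duration:
  t   CF        PV=CF/(1+0.033)^t    t·PV
  1        77.50        75.0242        75.0242
  2       102.50        96.0557       192.1114
  3       102.50        92.9871       278.9614
  4       102.50        90.0166       360.0664
  5     1,102.50       937.2965     4,686.4824
  Σ                  1,291.3801     5,592.6459
P = 1,291.3801; Macaulay duration = 5,592.6459 / 1,291.3801 = 4.33075 years.
Modified duration = D_Mac / (1 + y) = 4.33075 / 1.033 = 4.19240 years.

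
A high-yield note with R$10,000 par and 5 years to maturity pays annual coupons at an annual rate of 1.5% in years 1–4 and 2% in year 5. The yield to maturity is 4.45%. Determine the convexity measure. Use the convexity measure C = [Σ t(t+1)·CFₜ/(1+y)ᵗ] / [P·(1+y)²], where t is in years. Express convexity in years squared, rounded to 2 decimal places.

26.35

With y = 0.0445:
  t   CF        PV=CF/(1+0.0445)^t    t·PV        t(t+1)·PV
  1       150.00       143.6094       143.6094         287.2188
  2       150.00       137.4910       274.9821         824.9462
  3       150.00       131.6333       394.9000       1,579.6002
  4       150.00       126.0252       504.1009       2,520.5045
  5    10,200.00     8,204.6102    41,023.0508     246,138.3046
  Σ                  8,743.3691    42,340.6432     251,350.5743
P = 8,743.3691.
Convexity = Σ t(t+1)·PV / [P·(1+y)²] = 251,350.5743 / (8,743.3691 × 1.090980) = 26.35022.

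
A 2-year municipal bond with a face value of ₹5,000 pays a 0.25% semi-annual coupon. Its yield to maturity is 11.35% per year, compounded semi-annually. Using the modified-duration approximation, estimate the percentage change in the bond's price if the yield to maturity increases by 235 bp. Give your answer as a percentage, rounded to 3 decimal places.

-4.438%

Periodic yield y = 0.05675. Modified duration first:
  t   CF        PV=CF/(1+0.05675)^t    t·PV
  1         6.25         5.9144         5.9144
  2         6.25         5.5967        11.1935
  3         6.25         5.2962        15.8886
  4     5,006.25     4,014.4265    16,057.7059
  Σ                  4,031.2338    16,090.7023
P = 4,031.2338; D_Mac = 3.99151 half-year periods = 1.99575 yrs; D_mod = 1.99575/(1+0.05675) = 1.88858 yrs.
ΔP/P ≈ -D_mod · Δy = -1.88858 × (+0.0235) = -0.044382 = -4.4382%.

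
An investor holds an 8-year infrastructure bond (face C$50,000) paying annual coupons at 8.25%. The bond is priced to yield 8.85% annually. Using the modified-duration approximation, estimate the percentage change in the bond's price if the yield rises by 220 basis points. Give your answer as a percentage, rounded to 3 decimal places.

Periodic yield y = 0.0885. Modified duration first:
  t   CF        PV=CF/(1+0.0885)^t    t·PV
  1     4,125.00     3,789.6187     3,789.6187
  2     4,125.00     3,481.5055     6,963.0110
  3     4,125.00     3,198.4433     9,595.3298
  4     4,125.00     2,938.3953    11,753.5812
  5     4,125.00     2,699.4904    13,497.4520
  6     4,125.00     2,480.0095    14,880.0573
  7     4,125.00     2,278.3735    15,948.6144
  8    54,125.00    27,464.4207   219,715.3653
  Σ                 48,330.2569   296,143.0297
P = 48,330.2569; D_Mac = 6.12749 yrs; D_mod = 6.12749/(1+0.0885) = 5.62929 yrs.
ΔP/P ≈ -D_mod · Δy = -5.62929 × (+0.022) = -0.123844 = -12.3844%.

-12.384%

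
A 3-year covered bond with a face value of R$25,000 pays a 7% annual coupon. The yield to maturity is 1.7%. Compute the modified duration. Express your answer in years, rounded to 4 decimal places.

Periodic yield y = 0.017. First find Macaulay duration:
  t   CF        PV=CF/(1+0.017)^t    t·PV
  1     1,750.00     1,720.7473     1,720.7473
  2     1,750.00     1,691.9836     3,383.9672
  3    26,750.00    25,430.8530    76,292.5590
  Σ                 28,843.5839    81,397.2735
P = 28,843.5839; Macaulay duration = 81,397.2735 / 28,843.5839 = 2.82202 years.
Modified duration = D_Mac / (1 + y) = 2.82202 / 1.017 = 2.77485 years.

2.7749 years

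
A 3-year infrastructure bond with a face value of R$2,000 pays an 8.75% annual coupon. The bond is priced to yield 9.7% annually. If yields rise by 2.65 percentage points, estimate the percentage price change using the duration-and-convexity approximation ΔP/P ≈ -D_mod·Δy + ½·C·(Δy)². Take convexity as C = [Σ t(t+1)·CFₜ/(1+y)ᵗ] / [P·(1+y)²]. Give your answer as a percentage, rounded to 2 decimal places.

-6.36%

With y = 0.097:
  t   CF        PV=CF/(1+0.097)^t    t·PV        t(t+1)·PV
  1       175.00       159.5260       159.5260         319.0520
  2       175.00       145.4202       290.8404         872.5213
  3     2,175.00     1,647.5529     4,942.6588      19,770.6353
  Σ                  1,952.4991     5,393.0252      20,962.2086
P = 1,952.4991; D_Mac = 2.76211 yrs; D_mod = 2.51788 yrs; C = 8.92140.
Duration effect: -2.51788 × (+0.0265) = -0.066724
Convexity effect: 0.5 × 8.92140 × (0.0265)² = +0.0031325
ΔP/P ≈ -0.066724 + 0.0031325 = -0.063591 = -6.3591%.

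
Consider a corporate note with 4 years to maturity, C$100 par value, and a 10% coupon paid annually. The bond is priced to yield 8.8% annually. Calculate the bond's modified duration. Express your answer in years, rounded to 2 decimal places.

3.21 years

Periodic yield y = 0.088. First find Macaulay duration:
  t   CF        PV=CF/(1+0.088)^t    t·PV
  1        10.00         9.1912         9.1912
  2        10.00         8.4478        16.8955
  3        10.00         7.7645        23.2935
  4       110.00        78.5013       314.0054
  Σ                    103.9048       363.3856
P = 103.9048; Macaulay duration = 363.3856 / 103.9048 = 3.49729 years.
Modified duration = D_Mac / (1 + y) = 3.49729 / 1.088 = 3.21442 years.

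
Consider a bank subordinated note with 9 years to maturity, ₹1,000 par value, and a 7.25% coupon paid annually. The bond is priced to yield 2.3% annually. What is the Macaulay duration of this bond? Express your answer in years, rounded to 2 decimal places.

Periodic yield y = 0.023. Discount each cash flow and weight by its year:
  t   CF        PV=CF/(1+0.023)^t    t·PV
  1        72.50        70.8700        70.8700
  2        72.50        69.2766       138.5533
  3        72.50        67.7191       203.1573
  4        72.50        66.1966       264.7863
  5        72.50        64.7083       323.5414
  6        72.50        63.2534       379.5207
  7        72.50        61.8313       432.8193
  8        72.50        60.4412       483.5294
  9     1,072.50       874.0104     7,866.0935
  Σ                  1,398.3069    10,162.8711
Price P = Σ PV = 1,398.3069.
Macaulay duration = Σ(t·PV) / P = 10,162.8711 / 1,398.3069 = 7.26798 years.

7.27 years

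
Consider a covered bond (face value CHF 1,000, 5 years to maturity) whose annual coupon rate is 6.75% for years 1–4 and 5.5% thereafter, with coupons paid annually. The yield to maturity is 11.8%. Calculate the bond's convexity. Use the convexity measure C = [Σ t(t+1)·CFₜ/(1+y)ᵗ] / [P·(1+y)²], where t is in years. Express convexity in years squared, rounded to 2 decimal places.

19.77

With y = 0.118:
  t   CF        PV=CF/(1+0.118)^t    t·PV        t(t+1)·PV
  1        67.50        60.3757        60.3757         120.7513
  2        67.50        54.0033       108.0066         324.0197
  3        67.50        48.3035       144.9104         579.6417
  4        67.50        43.2053       172.8210         864.1051
  5     1,055.00       604.0090     3,020.0452      18,120.2713
  Σ                    809.8967     3,506.1589      20,008.7891
P = 809.8967.
Convexity = Σ t(t+1)·PV / [P·(1+y)²] = 20,008.7891 / (809.8967 × 1.249924) = 19.76549.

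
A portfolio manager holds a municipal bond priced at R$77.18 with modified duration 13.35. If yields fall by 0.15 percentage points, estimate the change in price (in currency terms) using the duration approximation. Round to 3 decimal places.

Duration approximation: ΔP/P ≈ -D_mod · Δy = -13.35 × (-0.0015) = +0.020025.
ΔP ≈ 77.18 × (+0.020025) = +1.5455295.

+R$1.546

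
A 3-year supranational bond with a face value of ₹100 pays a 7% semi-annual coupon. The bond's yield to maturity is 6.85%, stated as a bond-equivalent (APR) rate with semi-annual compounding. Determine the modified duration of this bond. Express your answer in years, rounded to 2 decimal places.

2.67 years

Periodic yield y = 0.03425. First find Macaulay duration:
  t   CF        PV=CF/(1+0.03425)^t    t·PV
  1         3.50         3.3841         3.3841
  2         3.50         3.2720         6.5441
  3         3.50         3.1637         9.4910
  4         3.50         3.0589        12.2356
  5         3.50         2.9576        14.7880
  6       103.50        84.5643       507.3859
  Σ                    100.4006       553.8288
P = 100.4006; Macaulay duration = 553.8288 / 100.4006 = 5.51619 half-year periods = 2.75809 years.
Modified duration = D_Mac / (1 + y) = 2.75809 / 1.03425 = 2.66676 years.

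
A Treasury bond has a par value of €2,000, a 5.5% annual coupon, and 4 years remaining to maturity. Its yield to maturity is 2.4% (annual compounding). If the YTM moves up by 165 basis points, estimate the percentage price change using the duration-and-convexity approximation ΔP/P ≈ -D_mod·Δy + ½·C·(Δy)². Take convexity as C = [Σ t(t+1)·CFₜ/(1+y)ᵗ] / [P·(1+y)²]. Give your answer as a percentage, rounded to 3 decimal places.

-5.753%

With y = 0.024:
  t   CF        PV=CF/(1+0.024)^t    t·PV        t(t+1)·PV
  1       110.00       107.4219       107.4219         214.8438
  2       110.00       104.9042       209.8083         629.4250
  3       110.00       102.4455       307.3364       1,229.3458
  4     2,110.00     1,919.0338     7,676.1353      38,380.6764
  Σ                  2,233.8054     8,300.7020      40,454.2910
P = 2,233.8054; D_Mac = 3.71595 yrs; D_mod = 3.62885 yrs; C = 17.27107.
Duration effect: -3.62885 × (+0.0165) = -0.059876
Convexity effect: 0.5 × 17.27107 × (0.0165)² = +0.0023510
ΔP/P ≈ -0.059876 + 0.0023510 = -0.057525 = -5.7525%.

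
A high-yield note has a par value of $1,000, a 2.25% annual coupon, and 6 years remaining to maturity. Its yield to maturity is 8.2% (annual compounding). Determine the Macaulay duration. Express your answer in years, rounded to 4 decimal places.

5.6117 years

Periodic yield y = 0.082. Discount each cash flow and weight by its year:
  t   CF        PV=CF/(1+0.082)^t    t·PV
  1        22.50        20.7948        20.7948
  2        22.50        19.2189        38.4378
  3        22.50        17.7624        53.2871
  4        22.50        16.4162        65.6649
  5        22.50        15.1721        75.8606
  6     1,022.50       637.2352     3,823.4112
  Σ                    726.5996     4,077.4563
Price P = Σ PV = 726.5996.
Macaulay duration = Σ(t·PV) / P = 4,077.4563 / 726.5996 = 5.61170 years.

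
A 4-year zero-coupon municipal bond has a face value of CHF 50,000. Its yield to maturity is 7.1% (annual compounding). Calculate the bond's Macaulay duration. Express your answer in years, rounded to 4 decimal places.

4.0000 years

A zero-coupon bond has a single cash flow at maturity, so its Macaulay duration equals its maturity: 4 years.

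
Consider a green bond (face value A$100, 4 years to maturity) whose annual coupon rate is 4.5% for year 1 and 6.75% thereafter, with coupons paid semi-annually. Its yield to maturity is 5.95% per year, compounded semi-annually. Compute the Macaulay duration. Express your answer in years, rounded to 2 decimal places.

3.64 years

Periodic yield y = 0.02975. Discount each cash flow and weight by its period:
  t   CF        PV=CF/(1+0.02975)^t    t·PV
  1        2.250         2.1850         2.1850
  2        2.250         2.1219         4.2437
  3        3.375         3.0909         9.2726
  4        3.375         3.0016        12.0062
  5        3.375         2.9148        14.5742
  6        3.375         2.8306        16.9838
  7        3.375         2.7489        19.2420
  8      103.375        81.7638       654.1105
  Σ                    100.6574       732.6179
Price P = Σ PV = 100.6574.
Macaulay duration = Σ(t·PV) / P = 732.6179 / 100.6574 = 7.27833 half-year periods.
In years: 7.27833 / 2 = 3.63917 years.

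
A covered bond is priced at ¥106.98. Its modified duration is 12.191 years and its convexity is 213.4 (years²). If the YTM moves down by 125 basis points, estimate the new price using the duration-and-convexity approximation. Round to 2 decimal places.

¥125.07

Duration effect: -D_mod·Δy = -12.191 × (-0.0125) = +0.1523875
Convexity effect: ½·C·(Δy)² = 0.5 × 213.4 × (-0.0125)² = +0.016671875
ΔP/P ≈ +0.1523875 + 0.016671875 = +0.169059375
New price ≈ 106.98 × (1 + 0.169059375) = 125.0659719375.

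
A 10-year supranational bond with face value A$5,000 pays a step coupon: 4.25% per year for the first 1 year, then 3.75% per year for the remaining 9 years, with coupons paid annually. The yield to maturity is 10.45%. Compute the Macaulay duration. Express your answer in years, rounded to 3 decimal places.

Periodic yield y = 0.1045. Discount each cash flow and weight by its year:
  t   CF        PV=CF/(1+0.1045)^t    t·PV
  1       212.50       192.3947       192.3947
  2       187.50       153.6986       307.3971
  3       187.50       139.1567       417.4701
  4       187.50       125.9907       503.9627
  5       187.50       114.0703       570.3516
  6       187.50       103.2778       619.6668
  7       187.50        93.5064       654.5446
  8       187.50        84.6595       677.2757
  9       187.50        76.6496       689.8462
  10    5,187.50     1,919.9986    19,199.9858
  Σ                  3,003.4028    23,832.8954
Price P = Σ PV = 3,003.4028.
Macaulay duration = Σ(t·PV) / P = 23,832.8954 / 3,003.4028 = 7.93530 years.

7.935 years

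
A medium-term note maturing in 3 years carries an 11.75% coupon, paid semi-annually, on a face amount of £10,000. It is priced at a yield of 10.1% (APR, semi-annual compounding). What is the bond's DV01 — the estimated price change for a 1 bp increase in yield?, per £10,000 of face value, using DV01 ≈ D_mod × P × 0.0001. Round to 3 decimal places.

Periodic yield y = 0.0505.
  t   CF        PV=CF/(1+0.0505)^t    t·PV
  1       587.50       559.2575       559.2575
  2       587.50       532.3727     1,064.7454
  3       587.50       506.7803     1,520.3408
  4       587.50       482.4182     1,929.6726
  5       587.50       459.2272     2,296.1359
  6    10,587.50     7,878.0201    47,268.1204
  Σ                 10,418.0759    54,638.2726
P = 10,418.0759; D_Mac = 5.24456 half-year periods = 2.62228 yrs; D_mod = 2.49622 yrs.
DV01 ≈ 2.49622 × 10,418.0759 × 0.0001 = 2.600584.

£2.601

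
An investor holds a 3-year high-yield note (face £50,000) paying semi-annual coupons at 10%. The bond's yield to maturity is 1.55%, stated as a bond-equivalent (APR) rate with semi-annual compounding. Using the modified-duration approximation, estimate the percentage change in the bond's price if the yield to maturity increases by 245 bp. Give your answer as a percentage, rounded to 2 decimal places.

Periodic yield y = 0.00775. Modified duration first:
  t   CF        PV=CF/(1+0.00775)^t    t·PV
  1     2,500.00     2,480.7740     2,480.7740
  2     2,500.00     2,461.6959     4,923.3917
  3     2,500.00     2,442.7644     7,328.2933
  4     2,500.00     2,423.9786     9,695.9144
  5     2,500.00     2,405.3372    12,026.6862
  6    52,500.00    50,123.6239   300,741.7433
  Σ                 62,338.1740   337,196.8029
P = 62,338.1740; D_Mac = 5.40915 half-year periods = 2.70458 yrs; D_mod = 2.70458/(1+0.00775) = 2.68378 yrs.
ΔP/P ≈ -D_mod · Δy = -2.68378 × (+0.0245) = -0.065753 = -6.5753%.

-6.58%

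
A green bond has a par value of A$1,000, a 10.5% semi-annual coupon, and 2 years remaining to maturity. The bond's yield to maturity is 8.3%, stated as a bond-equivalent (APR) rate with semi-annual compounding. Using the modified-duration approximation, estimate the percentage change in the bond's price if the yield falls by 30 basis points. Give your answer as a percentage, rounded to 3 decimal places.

Periodic yield y = 0.0415. Modified duration first:
  t   CF        PV=CF/(1+0.0415)^t    t·PV
  1        52.50        50.4081        50.4081
  2        52.50        48.3995        96.7990
  3        52.50        46.4709       139.4128
  4     1,052.50       894.5096     3,578.0384
  Σ                  1,039.7881     3,864.6583
P = 1,039.7881; D_Mac = 3.71677 half-year periods = 1.85839 yrs; D_mod = 1.85839/(1+0.0415) = 1.78434 yrs.
ΔP/P ≈ -D_mod · Δy = -1.78434 × (-0.003) = +0.005353 = +0.5353%.

+0.535%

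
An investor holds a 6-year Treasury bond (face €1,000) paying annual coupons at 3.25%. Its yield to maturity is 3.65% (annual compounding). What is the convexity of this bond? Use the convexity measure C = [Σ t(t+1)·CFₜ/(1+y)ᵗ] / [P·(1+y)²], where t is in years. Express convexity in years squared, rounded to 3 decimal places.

35.134

With y = 0.0365:
  t   CF        PV=CF/(1+0.0365)^t    t·PV        t(t+1)·PV
  1        32.50        31.3555        31.3555          62.7110
  2        32.50        30.2513        60.5027         181.5081
  3        32.50        29.1861        87.5582         350.2327
  4        32.50        28.1583       112.6331         563.1656
  5        32.50        27.1667       135.8335         815.0009
  6     1,032.50       832.6725     4,996.0350      34,972.2450
  Σ                    978.7904     5,423.9180      36,944.8633
P = 978.7904.
Convexity = Σ t(t+1)·PV / [P·(1+y)²] = 36,944.8633 / (978.7904 × 1.074332) = 35.13385.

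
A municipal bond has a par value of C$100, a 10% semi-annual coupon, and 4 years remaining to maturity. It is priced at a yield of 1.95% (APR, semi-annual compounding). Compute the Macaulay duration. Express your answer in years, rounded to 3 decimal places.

Periodic yield y = 0.00975. Discount each cash flow and weight by its period:
  t   CF        PV=CF/(1+0.00975)^t    t·PV
  1         5.00         4.9517         4.9517
  2         5.00         4.9039         9.8078
  3         5.00         4.8566        14.5697
  4         5.00         4.8097        19.2386
  5         5.00         4.7632        23.8161
  6         5.00         4.7172        28.3034
  7         5.00         4.6717        32.7018
  8       105.00        97.1580       777.2637
  Σ                    130.8319       910.6528
Price P = Σ PV = 130.8319.
Macaulay duration = Σ(t·PV) / P = 910.6528 / 130.8319 = 6.96048 half-year periods.
In years: 6.96048 / 2 = 3.48024 years.

3.480 years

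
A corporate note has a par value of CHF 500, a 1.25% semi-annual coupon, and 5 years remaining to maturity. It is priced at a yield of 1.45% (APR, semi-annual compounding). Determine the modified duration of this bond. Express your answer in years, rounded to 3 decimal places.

Periodic yield y = 0.00725. First find Macaulay duration:
  t   CF        PV=CF/(1+0.00725)^t    t·PV
  1        3.125         3.1025         3.1025
  2        3.125         3.0802         6.1604
  3        3.125         3.0580         9.1740
  4        3.125         3.0360        12.1440
  5        3.125         3.0141        15.0707
  6        3.125         2.9924        17.9547
  7        3.125         2.9709        20.7964
  8        3.125         2.9495        23.5962
  9        3.125         2.9283        26.3546
  10     503.125       468.0617     4,680.6173
  Σ                    495.1937     4,814.9707
P = 495.1937; Macaulay duration = 4,814.9707 / 495.1937 = 9.72341 half-year periods = 4.86170 years.
Modified duration = D_Mac / (1 + y) = 4.86170 / 1.00725 = 4.82671 years.

4.827 years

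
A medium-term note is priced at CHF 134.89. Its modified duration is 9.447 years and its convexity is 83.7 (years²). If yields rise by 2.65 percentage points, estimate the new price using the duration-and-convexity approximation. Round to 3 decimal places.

CHF 105.085

Duration effect: -D_mod·Δy = -9.447 × (+0.0265) = -0.2503455
Convexity effect: ½·C·(Δy)² = 0.5 × 83.7 × (0.0265)² = +0.0293891625
ΔP/P ≈ -0.2503455 + 0.0293891625 = -0.2209563375
New price ≈ 134.89 × (1 - 0.2209563375) = 105.085199634625.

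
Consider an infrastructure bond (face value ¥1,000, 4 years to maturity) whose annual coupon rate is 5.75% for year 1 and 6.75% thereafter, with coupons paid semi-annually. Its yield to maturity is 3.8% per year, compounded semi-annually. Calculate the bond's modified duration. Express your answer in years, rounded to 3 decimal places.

3.555 years

Periodic yield y = 0.019. First find Macaulay duration:
  t   CF        PV=CF/(1+0.019)^t    t·PV
  1        28.75        28.2139        28.2139
  2        28.75        27.6879        55.3757
  3        33.75        31.8971        95.6913
  4        33.75        31.3024       125.2094
  5        33.75        30.7187       153.5935
  6        33.75        30.1459       180.8756
  7        33.75        29.5838       207.0869
  8     1,033.75       889.2463     7,113.9701
  Σ                  1,098.7960     7,960.0165
P = 1,098.7960; Macaulay duration = 7,960.0165 / 1,098.7960 = 7.24431 half-year periods = 3.62215 years.
Modified duration = D_Mac / (1 + y) = 3.62215 / 1.019 = 3.55462 years.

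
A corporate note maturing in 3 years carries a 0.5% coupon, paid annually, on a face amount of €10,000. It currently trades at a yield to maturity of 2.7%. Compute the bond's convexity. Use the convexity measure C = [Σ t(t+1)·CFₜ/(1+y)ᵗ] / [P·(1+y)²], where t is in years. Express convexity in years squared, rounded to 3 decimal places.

With y = 0.027:
  t   CF        PV=CF/(1+0.027)^t    t·PV        t(t+1)·PV
  1        50.00        48.6855        48.6855          97.3710
  2        50.00        47.4055        94.8111         284.4333
  3    10,050.00     9,278.0078    27,834.0233     111,336.0930
  Σ                  9,374.0988    27,977.5198     111,717.8972
P = 9,374.0988.
Convexity = Σ t(t+1)·PV / [P·(1+y)²] = 111,717.8972 / (9,374.0988 × 1.054729) = 11.29932.

11.299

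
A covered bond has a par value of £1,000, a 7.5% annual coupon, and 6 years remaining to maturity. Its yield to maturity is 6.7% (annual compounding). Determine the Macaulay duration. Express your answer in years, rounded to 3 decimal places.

5.066 years

Periodic yield y = 0.067. Discount each cash flow and weight by its year:
  t   CF        PV=CF/(1+0.067)^t    t·PV
  1        75.00        70.2905        70.2905
  2        75.00        65.8768       131.7536
  3        75.00        61.7402       185.2206
  4        75.00        57.8634       231.4534
  5        75.00        54.2299       271.1497
  6     1,075.00       728.4872     4,370.9234
  Σ                  1,038.4881     5,260.7913
Price P = Σ PV = 1,038.4881.
Macaulay duration = Σ(t·PV) / P = 5,260.7913 / 1,038.4881 = 5.06582 years.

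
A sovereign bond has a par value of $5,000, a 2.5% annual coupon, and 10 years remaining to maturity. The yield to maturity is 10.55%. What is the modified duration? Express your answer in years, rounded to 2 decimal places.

Periodic yield y = 0.1055. First find Macaulay duration:
  t   CF        PV=CF/(1+0.1055)^t    t·PV
  1       125.00       113.0710       113.0710
  2       125.00       102.2804       204.5608
  3       125.00        92.5196       277.5588
  4       125.00        83.6903       334.7611
  5       125.00        75.7036       378.5178
  6       125.00        68.4790       410.8741
  7       125.00        61.9439       433.6075
  8       125.00        56.0325       448.2600
  9       125.00        50.6852       456.1669
  10    5,125.00     1,879.7773    18,797.7730
  Σ                  2,584.1828    21,855.1512
P = 2,584.1828; Macaulay duration = 21,855.1512 / 2,584.1828 = 8.45728 years.
Modified duration = D_Mac / (1 + y) = 8.45728 / 1.1055 = 7.65018 years.

7.65 years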